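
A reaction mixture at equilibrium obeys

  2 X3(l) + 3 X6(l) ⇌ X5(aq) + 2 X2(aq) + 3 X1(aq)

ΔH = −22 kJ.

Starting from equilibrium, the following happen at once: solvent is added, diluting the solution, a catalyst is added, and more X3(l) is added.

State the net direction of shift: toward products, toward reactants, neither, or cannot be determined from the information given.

right

Dilution lowers every aqueous concentration by the same factor. Δn_aq = 6 − 0 = +6, so the system shifts toward the side with more dissolved moles — to the right.
A catalyst speeds both forward and reverse rates equally; it changes neither Q nor K — no shift from this change.
X3 is a pure liquid; its activity is 1 regardless of amount, so Q is unaffected — no shift from this change.
Only the nonzero effect(s) matter; the net shift is to the right.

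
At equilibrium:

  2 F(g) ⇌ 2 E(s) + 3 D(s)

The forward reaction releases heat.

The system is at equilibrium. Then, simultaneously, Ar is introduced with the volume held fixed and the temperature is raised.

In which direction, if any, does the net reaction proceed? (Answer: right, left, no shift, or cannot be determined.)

At constant volume, adding an inert gas leaves every reacting species' partial pressure unchanged, so Q is unchanged — no shift from this change.
The forward reaction is exothermic. Raising T favours the endothermic direction — shift to the left.
Only the nonzero effect(s) matter; the net shift is to the left.

left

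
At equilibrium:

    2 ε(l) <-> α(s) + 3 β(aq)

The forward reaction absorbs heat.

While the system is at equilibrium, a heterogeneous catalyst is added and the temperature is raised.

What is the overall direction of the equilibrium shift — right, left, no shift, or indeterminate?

A catalyst speeds both forward and reverse rates equally; it changes neither Q nor K — no shift from this change.
The forward reaction is endothermic. Raising T favours the endothermic direction — shift to the right.
Only the nonzero effect(s) matter; the net shift is to the right.

right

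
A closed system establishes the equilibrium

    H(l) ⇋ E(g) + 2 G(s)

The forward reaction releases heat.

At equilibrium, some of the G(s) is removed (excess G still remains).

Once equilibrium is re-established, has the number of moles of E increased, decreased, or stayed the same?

unchanged

G is a pure solid; its activity is 1 regardless of amount, so Q is unaffected — no shift from this change.
No net shift occurs, so the amount of E is unchanged.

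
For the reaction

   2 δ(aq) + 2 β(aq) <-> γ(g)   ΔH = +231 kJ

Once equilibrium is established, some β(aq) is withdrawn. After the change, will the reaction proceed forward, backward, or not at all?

left

Removing β (aq), a reactant, drives the reaction to the left.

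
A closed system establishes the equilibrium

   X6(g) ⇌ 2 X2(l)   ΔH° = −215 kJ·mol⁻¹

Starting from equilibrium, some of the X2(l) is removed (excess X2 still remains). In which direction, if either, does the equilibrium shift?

no shift

X2 is a pure liquid; its activity is 1 regardless of amount, so Q is unaffected — no shift from this change.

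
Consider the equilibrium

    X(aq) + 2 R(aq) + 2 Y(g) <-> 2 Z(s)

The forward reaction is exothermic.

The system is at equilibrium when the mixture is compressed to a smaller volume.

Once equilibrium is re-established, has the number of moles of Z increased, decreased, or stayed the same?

increases

Gas moles: reactants 2, products 0 (Δn_gas = -2). Compression shifts the system toward the side with fewer moles of gas — to the right.
The net shift is to the right. Z is a product, so its amount increases.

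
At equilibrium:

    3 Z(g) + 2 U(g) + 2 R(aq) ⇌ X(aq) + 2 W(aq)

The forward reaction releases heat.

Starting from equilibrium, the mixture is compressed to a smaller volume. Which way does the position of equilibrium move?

Gas moles: reactants 5, products 0 (Δn_gas = -5). Compression shifts the system toward the side with fewer moles of gas — to the right.

right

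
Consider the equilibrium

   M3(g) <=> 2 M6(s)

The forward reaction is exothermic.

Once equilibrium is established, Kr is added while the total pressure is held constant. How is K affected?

unchanged

The equilibrium constant depends only on temperature. This perturbation may move the position of equilibrium, but since T is unchanged, K itself is unchanged.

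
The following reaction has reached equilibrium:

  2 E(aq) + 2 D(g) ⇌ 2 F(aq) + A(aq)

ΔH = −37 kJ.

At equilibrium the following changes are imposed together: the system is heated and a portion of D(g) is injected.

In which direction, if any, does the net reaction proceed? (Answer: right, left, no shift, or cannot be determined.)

cannot be determined

The forward reaction is exothermic. Raising T favours the endothermic direction — shift to the left.
Adding D (g), a reactant, drives the reaction to the right.
The individual effects push in opposite directions; without quantitative information the net direction cannot be determined.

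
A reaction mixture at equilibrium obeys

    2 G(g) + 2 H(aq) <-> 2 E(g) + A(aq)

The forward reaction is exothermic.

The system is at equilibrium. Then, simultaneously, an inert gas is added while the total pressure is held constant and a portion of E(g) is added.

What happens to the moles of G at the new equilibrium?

increases

Adding inert gas at constant total pressure expands the volume, scaling every reacting partial pressure by the same factor. Δn_gas = 2 − 2 = 0, so Q is unchanged — no shift.
Adding E (g), a product, drives the reaction to the left.
The net shift is to the left. G is a reactant, so its amount increases.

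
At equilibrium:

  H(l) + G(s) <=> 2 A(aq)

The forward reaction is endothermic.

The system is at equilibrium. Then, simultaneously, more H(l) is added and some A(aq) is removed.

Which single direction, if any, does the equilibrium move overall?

right

H is a pure liquid; its activity is 1 regardless of amount, so Q is unaffected — no shift from this change.
Removing A (aq), a product, drives the reaction to the right.
Only the nonzero effect(s) matter; the net shift is to the right.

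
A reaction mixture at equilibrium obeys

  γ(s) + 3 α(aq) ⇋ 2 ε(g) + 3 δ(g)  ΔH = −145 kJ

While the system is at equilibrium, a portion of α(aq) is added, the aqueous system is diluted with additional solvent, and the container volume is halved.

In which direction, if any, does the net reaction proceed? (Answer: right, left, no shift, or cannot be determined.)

Adding α (aq), a reactant, drives the reaction to the right.
Dilution lowers every aqueous concentration by the same factor. Δn_aq = 0 − 3 = -3, so the system shifts toward the side with more dissolved moles — to the left.
Gas moles: reactants 0, products 5 (Δn_gas = +5). Compression shifts the system toward the side with fewer moles of gas — to the left.
The individual effects push in opposite directions; without quantitative information the net direction cannot be determined.

cannot be determined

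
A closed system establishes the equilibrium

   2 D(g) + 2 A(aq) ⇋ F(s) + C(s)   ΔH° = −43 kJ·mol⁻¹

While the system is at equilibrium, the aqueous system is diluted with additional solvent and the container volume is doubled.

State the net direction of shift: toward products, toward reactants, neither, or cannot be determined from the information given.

Dilution lowers every aqueous concentration by the same factor. Δn_aq = 0 − 2 = -2, so the system shifts toward the side with more dissolved moles — to the left.
Gas moles: reactants 2, products 0 (Δn_gas = -2). Expansion shifts the system toward the side with more moles of gas — to the left.
All effects act in the same direction — net shift to the left.

left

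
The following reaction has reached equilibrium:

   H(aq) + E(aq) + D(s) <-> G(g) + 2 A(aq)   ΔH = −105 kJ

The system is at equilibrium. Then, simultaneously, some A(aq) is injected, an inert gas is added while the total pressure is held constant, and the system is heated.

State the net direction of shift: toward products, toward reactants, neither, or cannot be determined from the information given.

Adding A (aq), a product, drives the reaction to the left.
Adding inert gas at constant total pressure expands the volume and lowers every reacting partial pressure. With Δn_gas = 1 − 0 = +1, Q moves away from K toward the side with fewer gas moles, so the system shifts toward the side with more gas moles — to the right.
The forward reaction is exothermic. Raising T favours the endothermic direction — shift to the left.
The individual effects push in opposite directions; without quantitative information the net direction cannot be determined.

cannot be determined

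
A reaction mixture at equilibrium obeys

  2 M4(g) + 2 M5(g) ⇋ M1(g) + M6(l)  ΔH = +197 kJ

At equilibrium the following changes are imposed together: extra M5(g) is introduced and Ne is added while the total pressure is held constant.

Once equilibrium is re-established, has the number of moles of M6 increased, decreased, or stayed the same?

cannot be determined

Adding M5 (g), a reactant, drives the reaction to the right.
Adding inert gas at constant total pressure expands the volume and lowers every reacting partial pressure. With Δn_gas = 1 − 4 = -3, Q moves away from K toward the side with fewer gas moles, so the system shifts toward the side with more gas moles — to the left.
The two effects oppose each other, so the net shift — and hence the change in M6 — cannot be determined from the given information.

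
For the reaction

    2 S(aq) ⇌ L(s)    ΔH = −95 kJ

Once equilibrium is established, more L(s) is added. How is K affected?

The equilibrium constant depends only on temperature. This perturbation changes neither the position of equilibrium nor K.

unchanged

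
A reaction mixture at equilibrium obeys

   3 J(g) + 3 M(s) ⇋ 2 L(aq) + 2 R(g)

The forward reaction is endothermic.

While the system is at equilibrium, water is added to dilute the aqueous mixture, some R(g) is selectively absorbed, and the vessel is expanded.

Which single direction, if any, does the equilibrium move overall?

Dilution lowers every aqueous concentration by the same factor. Δn_aq = 2 − 0 = +2, so the system shifts toward the side with more dissolved moles — to the right.
Removing R (g), a product, drives the reaction to the right.
Gas moles: reactants 3, products 2 (Δn_gas = -1). Expansion shifts the system toward the side with more moles of gas — to the left.
The individual effects push in opposite directions; without quantitative information the net direction cannot be determined.

cannot be determined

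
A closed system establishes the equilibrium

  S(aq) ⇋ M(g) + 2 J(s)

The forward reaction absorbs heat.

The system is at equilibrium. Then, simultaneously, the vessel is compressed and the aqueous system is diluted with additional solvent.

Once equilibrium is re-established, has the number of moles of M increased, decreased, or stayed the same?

Gas moles: reactants 0, products 1 (Δn_gas = +1). Compression shifts the system toward the side with fewer moles of gas — to the left.
Dilution lowers every aqueous concentration by the same factor. Δn_aq = 0 − 1 = -1, so the system shifts toward the side with more dissolved moles — to the left.
The net shift is to the left. M is a product, so its amount decreases.

decreases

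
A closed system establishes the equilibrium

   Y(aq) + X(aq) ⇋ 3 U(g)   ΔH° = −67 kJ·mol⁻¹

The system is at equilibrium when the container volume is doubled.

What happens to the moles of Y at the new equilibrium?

Gas moles: reactants 0, products 3 (Δn_gas = +3). Expansion shifts the system toward the side with more moles of gas — to the right.
The net shift is to the right. Y is a reactant, so its amount decreases.

decreases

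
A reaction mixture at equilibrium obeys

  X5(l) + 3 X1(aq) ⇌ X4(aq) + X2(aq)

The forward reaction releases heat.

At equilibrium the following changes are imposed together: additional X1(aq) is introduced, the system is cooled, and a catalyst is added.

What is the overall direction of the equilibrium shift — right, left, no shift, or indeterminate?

Adding X1 (aq), a reactant, drives the reaction to the right.
The forward reaction is exothermic. Lowering T favours the exothermic direction — shift to the right.
A catalyst speeds both forward and reverse rates equally; it changes neither Q nor K — no shift from this change.
Only the nonzero effect(s) matter; the net shift is to the right.

right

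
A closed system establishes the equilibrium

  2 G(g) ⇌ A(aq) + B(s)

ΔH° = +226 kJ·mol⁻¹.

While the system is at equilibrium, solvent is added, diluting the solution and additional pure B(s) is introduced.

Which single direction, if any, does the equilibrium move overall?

right

Dilution lowers every aqueous concentration by the same factor. Δn_aq = 1 − 0 = +1, so the system shifts toward the side with more dissolved moles — to the right.
B is a pure solid; its activity is 1 regardless of amount, so Q is unaffected — no shift from this change.
Only the nonzero effect(s) matter; the net shift is to the right.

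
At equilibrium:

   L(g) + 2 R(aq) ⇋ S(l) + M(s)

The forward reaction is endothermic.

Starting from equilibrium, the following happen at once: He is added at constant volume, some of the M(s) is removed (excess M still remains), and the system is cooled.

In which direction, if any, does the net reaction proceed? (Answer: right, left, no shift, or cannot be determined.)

left

At constant volume, adding an inert gas leaves every reacting species' partial pressure unchanged, so Q is unchanged — no shift from this change.
M is a pure solid; its activity is 1 regardless of amount, so Q is unaffected — no shift from this change.
The forward reaction is endothermic. Lowering T favours the exothermic direction — shift to the left.
Only the nonzero effect(s) matter; the net shift is to the left.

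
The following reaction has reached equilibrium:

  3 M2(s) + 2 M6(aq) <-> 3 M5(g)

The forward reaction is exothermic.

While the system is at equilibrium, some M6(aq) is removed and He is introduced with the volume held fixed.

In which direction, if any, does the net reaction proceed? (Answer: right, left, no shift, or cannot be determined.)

Removing M6 (aq), a reactant, drives the reaction to the left.
At constant volume, adding an inert gas leaves every reacting species' partial pressure unchanged, so Q is unchanged — no shift from this change.
Only the nonzero effect(s) matter; the net shift is to the left.

left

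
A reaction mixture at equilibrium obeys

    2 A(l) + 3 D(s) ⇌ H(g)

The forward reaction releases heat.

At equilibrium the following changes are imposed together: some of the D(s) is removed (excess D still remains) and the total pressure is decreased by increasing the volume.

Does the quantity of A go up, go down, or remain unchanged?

D is a pure solid; its activity is 1 regardless of amount, so Q is unaffected — no shift from this change.
Gas moles: reactants 0, products 1 (Δn_gas = +1). Expansion shifts the system toward the side with more moles of gas — to the right.
The net shift is to the right. A is a reactant, so its amount decreases.

decreases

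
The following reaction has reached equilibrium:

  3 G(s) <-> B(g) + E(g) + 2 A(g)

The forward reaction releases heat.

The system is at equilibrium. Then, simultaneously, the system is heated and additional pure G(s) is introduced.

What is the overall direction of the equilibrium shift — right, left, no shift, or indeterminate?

left

The forward reaction is exothermic. Raising T favours the endothermic direction — shift to the left.
G is a pure solid; its activity is 1 regardless of amount, so Q is unaffected — no shift from this change.
Only the nonzero effect(s) matter; the net shift is to the left.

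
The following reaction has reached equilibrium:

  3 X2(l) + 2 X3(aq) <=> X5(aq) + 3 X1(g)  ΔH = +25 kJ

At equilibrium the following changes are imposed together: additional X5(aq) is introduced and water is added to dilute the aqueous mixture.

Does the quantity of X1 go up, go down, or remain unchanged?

Adding X5 (aq), a product, drives the reaction to the left.
Dilution lowers every aqueous concentration by the same factor. Δn_aq = 1 − 2 = -1, so the system shifts toward the side with more dissolved moles — to the left.
The net shift is to the left. X1 is a product, so its amount decreases.

decreases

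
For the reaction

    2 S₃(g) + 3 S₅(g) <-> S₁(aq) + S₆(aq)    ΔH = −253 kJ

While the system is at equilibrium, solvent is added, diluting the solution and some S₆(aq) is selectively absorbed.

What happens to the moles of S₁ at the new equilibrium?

increases

Dilution lowers every aqueous concentration by the same factor. Δn_aq = 2 − 0 = +2, so the system shifts toward the side with more dissolved moles — to the right.
Removing S₆ (aq), a product, drives the reaction to the right.
The net shift is to the right. S₁ is a product, so its amount increases.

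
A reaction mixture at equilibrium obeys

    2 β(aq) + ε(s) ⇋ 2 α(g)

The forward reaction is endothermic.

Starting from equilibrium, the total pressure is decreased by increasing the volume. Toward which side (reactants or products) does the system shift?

right

Gas moles: reactants 0, products 2 (Δn_gas = +2). Expansion shifts the system toward the side with more moles of gas — to the right.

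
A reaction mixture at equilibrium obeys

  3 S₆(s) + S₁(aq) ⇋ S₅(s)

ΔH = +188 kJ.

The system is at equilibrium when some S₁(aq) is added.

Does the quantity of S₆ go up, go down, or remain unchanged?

decreases

Adding S₁ (aq), a reactant, drives the reaction to the right.
The net shift is to the right. S₆ is a reactant, so its amount decreases.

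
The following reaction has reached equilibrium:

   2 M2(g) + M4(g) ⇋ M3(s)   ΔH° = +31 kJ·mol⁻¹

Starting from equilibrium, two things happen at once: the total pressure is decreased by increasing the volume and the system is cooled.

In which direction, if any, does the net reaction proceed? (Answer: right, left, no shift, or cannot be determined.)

Gas moles: reactants 3, products 0 (Δn_gas = -3). Expansion shifts the system toward the side with more moles of gas — to the left.
The forward reaction is endothermic. Lowering T favours the exothermic direction — shift to the left.
All effects act in the same direction — net shift to the left.

left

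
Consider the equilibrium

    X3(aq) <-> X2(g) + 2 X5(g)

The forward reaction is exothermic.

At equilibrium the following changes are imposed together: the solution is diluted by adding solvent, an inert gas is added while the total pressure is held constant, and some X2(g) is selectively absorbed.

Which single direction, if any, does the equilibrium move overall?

cannot be determined

Dilution lowers every aqueous concentration by the same factor. Δn_aq = 0 − 1 = -1, so the system shifts toward the side with more dissolved moles — to the left.
Adding inert gas at constant total pressure expands the volume and lowers every reacting partial pressure. With Δn_gas = 3 − 0 = +3, Q moves away from K toward the side with fewer gas moles, so the system shifts toward the side with more gas moles — to the right.
Removing X2 (g), a product, drives the reaction to the right.
The individual effects push in opposite directions; without quantitative information the net direction cannot be determined.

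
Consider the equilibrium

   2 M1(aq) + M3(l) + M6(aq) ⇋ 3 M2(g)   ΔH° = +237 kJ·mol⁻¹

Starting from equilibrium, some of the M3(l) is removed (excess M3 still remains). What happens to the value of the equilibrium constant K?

unchanged

The equilibrium constant depends only on temperature. This perturbation changes neither the position of equilibrium nor K.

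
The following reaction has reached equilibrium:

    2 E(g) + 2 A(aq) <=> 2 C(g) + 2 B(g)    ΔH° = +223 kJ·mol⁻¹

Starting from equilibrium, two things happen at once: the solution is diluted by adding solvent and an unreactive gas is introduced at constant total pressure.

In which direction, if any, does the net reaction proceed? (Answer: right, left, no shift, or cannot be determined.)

Dilution lowers every aqueous concentration by the same factor. Δn_aq = 0 − 2 = -2, so the system shifts toward the side with more dissolved moles — to the left.
Adding inert gas at constant total pressure expands the volume and lowers every reacting partial pressure. With Δn_gas = 4 − 2 = +2, Q moves away from K toward the side with fewer gas moles, so the system shifts toward the side with more gas moles — to the right.
The individual effects push in opposite directions; without quantitative information the net direction cannot be determined.

cannot be determined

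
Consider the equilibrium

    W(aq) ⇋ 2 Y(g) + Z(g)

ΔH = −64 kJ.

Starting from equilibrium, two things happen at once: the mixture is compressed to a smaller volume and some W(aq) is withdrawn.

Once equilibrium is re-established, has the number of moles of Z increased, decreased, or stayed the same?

Gas moles: reactants 0, products 3 (Δn_gas = +3). Compression shifts the system toward the side with fewer moles of gas — to the left.
Removing W (aq), a reactant, drives the reaction to the left.
The net shift is to the left. Z is a product, so its amount decreases.

decreases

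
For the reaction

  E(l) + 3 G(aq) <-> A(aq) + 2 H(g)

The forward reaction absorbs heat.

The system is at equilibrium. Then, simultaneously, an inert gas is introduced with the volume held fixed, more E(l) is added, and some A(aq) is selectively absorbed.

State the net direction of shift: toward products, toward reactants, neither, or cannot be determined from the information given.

At constant volume, adding an inert gas leaves every reacting species' partial pressure unchanged, so Q is unchanged — no shift from this change.
E is a pure liquid; its activity is 1 regardless of amount, so Q is unaffected — no shift from this change.
Removing A (aq), a product, drives the reaction to the right.
Only the nonzero effect(s) matter; the net shift is to the right.

right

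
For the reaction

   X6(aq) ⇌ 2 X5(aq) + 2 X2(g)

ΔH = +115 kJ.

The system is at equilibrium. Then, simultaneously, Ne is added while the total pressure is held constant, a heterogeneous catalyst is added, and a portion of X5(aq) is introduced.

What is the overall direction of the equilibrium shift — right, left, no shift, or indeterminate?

cannot be determined

Adding inert gas at constant total pressure expands the volume and lowers every reacting partial pressure. With Δn_gas = 2 − 0 = +2, Q moves away from K toward the side with fewer gas moles, so the system shifts toward the side with more gas moles — to the right.
A catalyst speeds both forward and reverse rates equally; it changes neither Q nor K — no shift from this change.
Adding X5 (aq), a product, drives the reaction to the left.
The individual effects push in opposite directions; without quantitative information the net direction cannot be determined.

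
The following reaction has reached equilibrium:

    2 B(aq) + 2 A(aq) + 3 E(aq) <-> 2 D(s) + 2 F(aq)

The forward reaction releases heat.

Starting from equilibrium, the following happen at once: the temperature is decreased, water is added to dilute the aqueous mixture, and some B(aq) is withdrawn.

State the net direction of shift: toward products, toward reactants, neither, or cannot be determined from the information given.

cannot be determined

The forward reaction is exothermic. Lowering T favours the exothermic direction — shift to the right.
Dilution lowers every aqueous concentration by the same factor. Δn_aq = 2 − 7 = -5, so the system shifts toward the side with more dissolved moles — to the left.
Removing B (aq), a reactant, drives the reaction to the left.
The individual effects push in opposite directions; without quantitative information the net direction cannot be determined.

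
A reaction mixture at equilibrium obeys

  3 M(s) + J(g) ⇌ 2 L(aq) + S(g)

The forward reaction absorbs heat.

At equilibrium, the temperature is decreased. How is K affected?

decreases

K depends on temperature via the van 't Hoff relation. The forward reaction is endothermic, so lowering T decreases K.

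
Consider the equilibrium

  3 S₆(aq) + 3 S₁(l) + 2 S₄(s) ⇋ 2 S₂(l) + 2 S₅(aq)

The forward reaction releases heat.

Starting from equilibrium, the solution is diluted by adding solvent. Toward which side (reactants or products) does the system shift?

left

Dilution lowers every aqueous concentration by the same factor. Δn_aq = 2 − 3 = -1, so the system shifts toward the side with more dissolved moles — to the left.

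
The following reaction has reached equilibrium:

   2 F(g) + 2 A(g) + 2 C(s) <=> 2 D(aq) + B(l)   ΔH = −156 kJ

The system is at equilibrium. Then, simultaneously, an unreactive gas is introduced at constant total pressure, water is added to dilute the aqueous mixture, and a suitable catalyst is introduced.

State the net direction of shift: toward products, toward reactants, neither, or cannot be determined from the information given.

cannot be determined

Adding inert gas at constant total pressure expands the volume and lowers every reacting partial pressure. With Δn_gas = 0 − 4 = -4, Q moves away from K toward the side with fewer gas moles, so the system shifts toward the side with more gas moles — to the left.
Dilution lowers every aqueous concentration by the same factor. Δn_aq = 2 − 0 = +2, so the system shifts toward the side with more dissolved moles — to the right.
A catalyst speeds both forward and reverse rates equally; it changes neither Q nor K — no shift from this change.
The individual effects push in opposite directions; without quantitative information the net direction cannot be determined.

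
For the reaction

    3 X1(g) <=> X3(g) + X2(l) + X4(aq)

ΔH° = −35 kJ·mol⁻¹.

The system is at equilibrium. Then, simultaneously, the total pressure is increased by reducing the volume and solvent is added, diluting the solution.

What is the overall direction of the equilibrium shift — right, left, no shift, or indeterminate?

Gas moles: reactants 3, products 1 (Δn_gas = -2). Compression shifts the system toward the side with fewer moles of gas — to the right.
Dilution lowers every aqueous concentration by the same factor. Δn_aq = 1 − 0 = +1, so the system shifts toward the side with more dissolved moles — to the right.
All effects act in the same direction — net shift to the right.

right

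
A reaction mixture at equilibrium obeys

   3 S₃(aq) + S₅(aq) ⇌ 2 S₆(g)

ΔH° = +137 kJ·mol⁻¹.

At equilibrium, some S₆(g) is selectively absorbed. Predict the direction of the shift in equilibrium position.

right

Removing S₆ (g), a product, drives the reaction to the right.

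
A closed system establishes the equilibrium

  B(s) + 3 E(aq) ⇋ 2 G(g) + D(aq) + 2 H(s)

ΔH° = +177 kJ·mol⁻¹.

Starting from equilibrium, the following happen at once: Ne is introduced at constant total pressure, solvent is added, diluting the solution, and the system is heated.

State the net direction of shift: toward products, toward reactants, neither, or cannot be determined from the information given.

cannot be determined

Adding inert gas at constant total pressure expands the volume and lowers every reacting partial pressure. With Δn_gas = 2 − 0 = +2, Q moves away from K toward the side with fewer gas moles, so the system shifts toward the side with more gas moles — to the right.
Dilution lowers every aqueous concentration by the same factor. Δn_aq = 1 − 3 = -2, so the system shifts toward the side with more dissolved moles — to the left.
The forward reaction is endothermic. Raising T favours the endothermic direction — shift to the right.
The individual effects push in opposite directions; without quantitative information the net direction cannot be determined.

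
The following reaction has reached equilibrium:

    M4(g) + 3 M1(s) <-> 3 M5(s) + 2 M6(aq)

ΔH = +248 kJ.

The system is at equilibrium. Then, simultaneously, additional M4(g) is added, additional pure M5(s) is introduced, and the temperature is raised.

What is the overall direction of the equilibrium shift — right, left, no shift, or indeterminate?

Adding M4 (g), a reactant, drives the reaction to the right.
M5 is a pure solid; its activity is 1 regardless of amount, so Q is unaffected — no shift from this change.
The forward reaction is endothermic. Raising T favours the endothermic direction — shift to the right.
Only the nonzero effect(s) matter; the net shift is to the right.

right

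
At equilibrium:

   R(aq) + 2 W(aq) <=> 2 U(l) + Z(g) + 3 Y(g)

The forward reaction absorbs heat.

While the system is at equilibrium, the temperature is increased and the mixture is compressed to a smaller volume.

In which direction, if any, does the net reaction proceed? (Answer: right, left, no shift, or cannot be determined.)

cannot be determined

The forward reaction is endothermic. Raising T favours the endothermic direction — shift to the right.
Gas moles: reactants 0, products 4 (Δn_gas = +4). Compression shifts the system toward the side with fewer moles of gas — to the left.
The individual effects push in opposite directions; without quantitative information the net direction cannot be determined.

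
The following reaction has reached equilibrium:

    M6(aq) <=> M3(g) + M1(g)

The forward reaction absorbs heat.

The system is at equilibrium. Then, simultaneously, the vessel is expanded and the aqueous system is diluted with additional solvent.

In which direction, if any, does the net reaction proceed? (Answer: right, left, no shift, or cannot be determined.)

Gas moles: reactants 0, products 2 (Δn_gas = +2). Expansion shifts the system toward the side with more moles of gas — to the right.
Dilution lowers every aqueous concentration by the same factor. Δn_aq = 0 − 1 = -1, so the system shifts toward the side with more dissolved moles — to the left.
The individual effects push in opposite directions; without quantitative information the net direction cannot be determined.

cannot be determined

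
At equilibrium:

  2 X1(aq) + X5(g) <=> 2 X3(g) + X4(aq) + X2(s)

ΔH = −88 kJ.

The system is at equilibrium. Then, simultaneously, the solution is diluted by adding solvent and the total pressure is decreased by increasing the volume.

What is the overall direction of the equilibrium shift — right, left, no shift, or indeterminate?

cannot be determined

Dilution lowers every aqueous concentration by the same factor. Δn_aq = 1 − 2 = -1, so the system shifts toward the side with more dissolved moles — to the left.
Gas moles: reactants 1, products 2 (Δn_gas = +1). Expansion shifts the system toward the side with more moles of gas — to the right.
The individual effects push in opposite directions; without quantitative information the net direction cannot be determined.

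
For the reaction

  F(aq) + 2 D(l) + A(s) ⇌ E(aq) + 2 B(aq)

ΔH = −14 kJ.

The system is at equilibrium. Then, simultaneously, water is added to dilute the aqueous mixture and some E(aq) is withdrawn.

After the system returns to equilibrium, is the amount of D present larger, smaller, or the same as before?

Dilution lowers every aqueous concentration by the same factor. Δn_aq = 3 − 1 = +2, so the system shifts toward the side with more dissolved moles — to the right.
Removing E (aq), a product, drives the reaction to the right.
The net shift is to the right. D is a reactant, so its amount decreases.

decreases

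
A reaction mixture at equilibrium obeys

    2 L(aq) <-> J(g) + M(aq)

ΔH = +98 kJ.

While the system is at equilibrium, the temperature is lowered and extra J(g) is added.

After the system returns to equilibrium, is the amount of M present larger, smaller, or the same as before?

decreases

The forward reaction is endothermic. Lowering T favours the exothermic direction — shift to the left.
Adding J (g), a product, drives the reaction to the left.
The net shift is to the left. M is a product, so its amount decreases.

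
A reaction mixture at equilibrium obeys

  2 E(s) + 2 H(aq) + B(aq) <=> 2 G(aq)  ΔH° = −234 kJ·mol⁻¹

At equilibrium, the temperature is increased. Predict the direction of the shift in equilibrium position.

left

The forward reaction is exothermic. Raising T favours the endothermic direction — shift to the left.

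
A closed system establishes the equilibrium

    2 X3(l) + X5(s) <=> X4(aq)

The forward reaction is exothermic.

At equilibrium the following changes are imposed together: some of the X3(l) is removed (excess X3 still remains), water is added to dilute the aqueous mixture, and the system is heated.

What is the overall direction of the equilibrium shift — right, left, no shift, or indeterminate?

X3 is a pure liquid; its activity is 1 regardless of amount, so Q is unaffected — no shift from this change.
Dilution lowers every aqueous concentration by the same factor. Δn_aq = 1 − 0 = +1, so the system shifts toward the side with more dissolved moles — to the right.
The forward reaction is exothermic. Raising T favours the endothermic direction — shift to the left.
The individual effects push in opposite directions; without quantitative information the net direction cannot be determined.

cannot be determined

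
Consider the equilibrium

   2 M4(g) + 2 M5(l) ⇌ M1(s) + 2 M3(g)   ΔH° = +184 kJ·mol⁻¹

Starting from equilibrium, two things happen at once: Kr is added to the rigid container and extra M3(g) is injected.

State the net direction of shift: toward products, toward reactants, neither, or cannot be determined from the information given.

left

At constant volume, adding an inert gas leaves every reacting species' partial pressure unchanged, so Q is unchanged — no shift from this change.
Adding M3 (g), a product, drives the reaction to the left.
Only the nonzero effect(s) matter; the net shift is to the left.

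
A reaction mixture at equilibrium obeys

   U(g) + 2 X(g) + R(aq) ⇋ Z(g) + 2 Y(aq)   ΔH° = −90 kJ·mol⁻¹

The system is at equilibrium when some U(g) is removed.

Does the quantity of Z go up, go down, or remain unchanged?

Removing U (g), a reactant, drives the reaction to the left.
The net shift is to the left. Z is a product, so its amount decreases.

decreases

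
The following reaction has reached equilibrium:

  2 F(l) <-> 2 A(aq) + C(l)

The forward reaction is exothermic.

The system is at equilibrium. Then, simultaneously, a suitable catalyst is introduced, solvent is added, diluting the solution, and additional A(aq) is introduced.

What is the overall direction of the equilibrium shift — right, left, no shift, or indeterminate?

A catalyst speeds both forward and reverse rates equally; it changes neither Q nor K — no shift from this change.
Dilution lowers every aqueous concentration by the same factor. Δn_aq = 2 − 0 = +2, so the system shifts toward the side with more dissolved moles — to the right.
Adding A (aq), a product, drives the reaction to the left.
The individual effects push in opposite directions; without quantitative information the net direction cannot be determined.

cannot be determined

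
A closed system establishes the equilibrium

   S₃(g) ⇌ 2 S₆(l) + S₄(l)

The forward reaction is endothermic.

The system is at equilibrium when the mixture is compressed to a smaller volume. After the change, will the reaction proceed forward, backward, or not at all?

Gas moles: reactants 1, products 0 (Δn_gas = -1). Compression shifts the system toward the side with fewer moles of gas — to the right.

right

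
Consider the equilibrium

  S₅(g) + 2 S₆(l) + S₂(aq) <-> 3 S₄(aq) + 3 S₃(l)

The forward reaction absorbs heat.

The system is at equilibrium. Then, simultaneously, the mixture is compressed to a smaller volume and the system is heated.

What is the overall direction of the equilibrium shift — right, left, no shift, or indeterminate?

Gas moles: reactants 1, products 0 (Δn_gas = -1). Compression shifts the system toward the side with fewer moles of gas — to the right.
The forward reaction is endothermic. Raising T favours the endothermic direction — shift to the right.
All effects act in the same direction — net shift to the right.

right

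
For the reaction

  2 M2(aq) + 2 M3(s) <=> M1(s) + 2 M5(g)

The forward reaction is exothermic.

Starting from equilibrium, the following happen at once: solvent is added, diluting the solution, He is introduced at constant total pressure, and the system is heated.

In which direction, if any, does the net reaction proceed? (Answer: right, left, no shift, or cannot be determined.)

Dilution lowers every aqueous concentration by the same factor. Δn_aq = 0 − 2 = -2, so the system shifts toward the side with more dissolved moles — to the left.
Adding inert gas at constant total pressure expands the volume and lowers every reacting partial pressure. With Δn_gas = 2 − 0 = +2, Q moves away from K toward the side with fewer gas moles, so the system shifts toward the side with more gas moles — to the right.
The forward reaction is exothermic. Raising T favours the endothermic direction — shift to the left.
The individual effects push in opposite directions; without quantitative information the net direction cannot be determined.

cannot be determined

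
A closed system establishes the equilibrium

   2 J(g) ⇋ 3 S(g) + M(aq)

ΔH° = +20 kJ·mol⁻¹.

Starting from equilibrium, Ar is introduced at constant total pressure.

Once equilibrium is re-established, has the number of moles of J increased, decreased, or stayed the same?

Adding inert gas at constant total pressure expands the volume and lowers every reacting partial pressure. With Δn_gas = 3 − 2 = +1, Q moves away from K toward the side with fewer gas moles, so the system shifts toward the side with more gas moles — to the right.
The net shift is to the right. J is a reactant, so its amount decreases.

decreases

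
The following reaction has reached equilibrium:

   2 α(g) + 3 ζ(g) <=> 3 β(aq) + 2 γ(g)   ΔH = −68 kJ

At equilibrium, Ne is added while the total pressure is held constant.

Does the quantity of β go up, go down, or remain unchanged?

decreases

Adding inert gas at constant total pressure expands the volume and lowers every reacting partial pressure. With Δn_gas = 2 − 5 = -3, Q moves away from K toward the side with fewer gas moles, so the system shifts toward the side with more gas moles — to the left.
The net shift is to the left. β is a product, so its amount decreases.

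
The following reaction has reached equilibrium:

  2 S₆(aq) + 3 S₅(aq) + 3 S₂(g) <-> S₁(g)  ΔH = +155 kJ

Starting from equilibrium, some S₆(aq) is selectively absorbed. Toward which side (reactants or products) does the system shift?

Removing S₆ (aq), a reactant, drives the reaction to the left.

left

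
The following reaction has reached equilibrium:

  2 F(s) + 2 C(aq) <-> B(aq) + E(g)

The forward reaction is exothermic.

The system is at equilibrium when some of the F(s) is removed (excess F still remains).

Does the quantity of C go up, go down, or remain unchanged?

F is a pure solid; its activity is 1 regardless of amount, so Q is unaffected — no shift from this change.
No net shift occurs, so the amount of C is unchanged.

unchanged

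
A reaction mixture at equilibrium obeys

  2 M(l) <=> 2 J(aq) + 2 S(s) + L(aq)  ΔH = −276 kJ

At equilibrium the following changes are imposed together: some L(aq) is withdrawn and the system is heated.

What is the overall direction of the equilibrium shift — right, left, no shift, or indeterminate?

cannot be determined

Removing L (aq), a product, drives the reaction to the right.
The forward reaction is exothermic. Raising T favours the endothermic direction — shift to the left.
The individual effects push in opposite directions; without quantitative information the net direction cannot be determined.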